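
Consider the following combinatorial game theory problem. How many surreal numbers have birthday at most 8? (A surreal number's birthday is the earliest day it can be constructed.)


Day 0: {|} = 0 is born. Count = 1.
Day n: the number of surreal numbers born by day n is 2^(n+1) - 1.
By day 0: 2^1 - 1 = 1
By day 1: 2^2 - 1 = 3
By day 2: 2^3 - 1 = 7
By day 3: 2^4 - 1 = 15
By day 4: 2^5 - 1 = 31
By day 5: 2^6 - 1 = 63
By day 6: 2^7 - 1 = 127
By day 7: 2^8 - 1 = 255
By day 8: 2^9 - 1 = 511
By day 8: 511 surreal numbers.

511


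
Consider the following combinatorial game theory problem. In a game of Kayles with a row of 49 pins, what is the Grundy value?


Kayles: a move removes 1 or 2 adjacent pins from a contiguous row.
Removing pins from a row of k leaves two independent rows (a, b) with a + b = k - 1 (one pin) or a + b = k - 2 (two pins); an end removal gives a = 0.
By Sprague-Grundy, G(k) = mex{ G(a) XOR G(b) } over all these splits. G(0) = 0.
G(1): splits (0,0):0^0=0 -> mex({0}) = 1
G(2): splits (0,1):0^1=1 (0,0):0^0=0 -> mex({0, 1}) = 2
G(3): splits (0,2):0^2=2 (1,1):1^1=0 (0,1):0^1=1 -> mex({0, 1, 2}) = 3
G(4): splits (0,3):0^3=3 (1,2):1^2=3 (0,2):0^2=2 (1,1):1^1=0 -> mex({0, 2, 3}) = 1
G(5): splits (0,4):0^1=1 (1,3):1^3=2 (2,2):2^2=0 (0,3):0^3=3 (1,2):1^2=3 -> mex({0, 1, 2, 3}) = 4
G(6) = mex({0, 1, 2, 4}) = 3
G(7) = mex({0, 1, 3, 4, 5}) = 2
G(8) = mex({0, 2, 3, 5, 6}) = 1
G(9) = mex({0, 1, 2, 3, 6, 7}) = 4
G(10) = mex({0, 1, 3, 4, 5, 7}) = 2
G(11) = mex({0, 1, 2, 3, 4, 5}) = 6
G(12) = mex({0, 1, 2, 3, 5, 6, 7}) = 4
G(13) = mex({0, 2, 3, 4, 6, 7}) = 1
G(14) = mex({0, 1, 4, 5, 6, 7}) = 2
G(15) = mex({0, 1, 2, 3, 4, 5, 6}) = 7
G(16) = mex({0, 2, 3, 5, 6, 7}) = 1
G(17) = mex({0, 1, 2, 3, 5, 6, 7}) = 4
G(18) = mex({0, 1, 2, 4, 5, 6}) = 3
G(19) = mex({0, 1, 3, 4, 5, 7}) = 2
G(20) = mex({0, 2, 3, 4, 5, 6, 7}) = 1
G(21) = mex({0, 1, 2, 3, 5, 6, 7}) = 4
G(22) = mex({0, 1, 2, 3, 4, 5, 7}) = 6
G(23) = mex({0, 1, 2, 3, 4, 5, 6}) = 7
G(24) = mex({0, 1, 2, 3, 5, 6, 7}) = 4
G(25) = mex({0, 2, 3, 4, 6, 7}) = 1
G(26) = mex({0, 1, 3, 4, 5, 6, 7}) = 2
G(27) = mex({0, 1, 2, 3, 4, 5, 6, 7}) = 8
G(28) = mex({0, 1, 2, 3, 4, 6, 7, 8}) = 5
G(29) = mex({0, 1, 2, 3, 5, 6, 7, 8, 9}) = 4
G(30) = mex({0, 1, 2, 3, 4, 5, 6, 9, 10}) = 7
G(31) = mex({0, 1, 3, 4, 5, 7, 10, 11}) = 2
G(32) = mex({0, 2, 3, 4, 5, 6, 7, 9, 11}) = 1
G(33) = mex({0, 1, 2, 3, 4, 5, 6, 7, 9, 12}) = 8
G(34) = mex({0, 1, 2, 3, 4, 5, 7, 8, 11, 12}) = 6
G(35) = mex({0, 1, 2, 3, 4, 5, 6, 8, 9, 10, 11}) = 7
G(36) = mex({0, 1, 2, 3, 5, 6, 7, 9, 10}) = 4
G(37) = mex({0, 2, 3, 4, 6, 7, 9, 10, 11, 12}) = 1
G(38) = mex({0, 1, 3, 4, 5, 6, 7, 9, 10, 11, 12}) = 2
G(39) = mex({0, 1, 2, 4, 5, 6, 7, 9, 10, 12, 14}) = 3
G(40) = mex({0, 2, 3, 4, 6, 7, 11, 12, 14}) = 1
G(41) = mex({0, 1, 2, 3, 5, 6, 7, 9, 10, 11, 12}) = 4
G(42) = mex({0, 1, 2, 3, 4, 5, 6, 9, 10}) = 7
G(43) = mex({0, 1, 3, 4, 5, 7, 9, 10, 12, 15}) = 2
G(44) = mex({0, 2, 3, 4, 5, 6, 7, 9, 10, 12, 15}) = 1
G(45) = mex({0, 1, 2, 3, 4, 5, 6, 7, 9, 10, 12, 14}) = 8
G(46) = mex({0, 1, 3, 4, 5, 7, 8, 11, 12, 14}) = 2
G(47) = mex({0, 1, 2, 3, 4, 5, 6, 8, 9, 10, 11, 12}) = 7
G(48) = mex({0, 1, 2, 3, 5, 6, 7, 9, 10}) = 4
G(49) = mex({0, 2, 3, 4, 6, 7, 9, 10, 11, 12, 15}) = 1
Therefore G(49) = 1.

1


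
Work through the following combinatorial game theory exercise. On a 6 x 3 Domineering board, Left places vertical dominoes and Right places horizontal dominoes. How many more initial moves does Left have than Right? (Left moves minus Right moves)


Board is 6 x 3 (rows x cols).
Left (vertical) placements: (rows-1) * cols = 5 * 3 = 15
Right (horizontal) placements: rows * (cols-1) = 6 * 2 = 12
Advantage = Left - Right = 15 - 12 = 3

3


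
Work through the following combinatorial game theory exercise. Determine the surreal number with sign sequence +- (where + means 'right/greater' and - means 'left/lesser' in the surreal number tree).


Sign expansion: +-
Rule: track bounds (lo, hi), initially (-inf, +inf). On '+', the current value becomes lo and we move to the simplest number in (value, hi): value + 1 if hi = +inf, otherwise the midpoint (value + hi)/2. On '-', the current value becomes hi and we move to value - 1 if lo = -inf, otherwise the midpoint (lo + value)/2.
Start at 0.
Step 1: sign = +, move right. Bounds: (0, +inf). Value = 1
Step 2: sign = -, move left. Bounds: (0, 1). Value = 1/2
The surreal number with sign expansion +- is 1/2.

1/2


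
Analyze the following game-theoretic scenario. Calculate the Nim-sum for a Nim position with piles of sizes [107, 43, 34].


We need the XOR (exclusive or) of all pile sizes.
After XOR-ing pile 1 (size 107): 0 XOR 107 = 107
After XOR-ing pile 2 (size 43): 107 XOR 43 = 64
After XOR-ing pile 3 (size 34): 64 XOR 34 = 98
The Nim-value of this position is 98.

98


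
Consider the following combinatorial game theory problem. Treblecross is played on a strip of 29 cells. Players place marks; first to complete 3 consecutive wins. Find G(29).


Treblecross: place X on empty cells; 3-in-a-row wins.
Playing within two cells of an existing X lets the opponent win at once, so sensible play treats the cells i-2..i+2 around each X as dead. The player left with no safe cell loses, so this is a normal-play take-away game on strips of safe cells.
Placing X at cell i (0-indexed) of a strip of k safe cells leaves independent strips of sizes max(0, i-2) and max(0, k-i-3). Hence G(k) = mex{ G(max(0,i-2)) XOR G(max(0,k-i-3)) : 0 <= i < k }, with G(0) = 0.
G(1): splits (0,0):0^0=0 -> mex({0}) = 1
G(2): splits (0,0):0^0=0 -> mex({0}) = 1
G(3): splits (0,0):0^0=0 -> mex({0}) = 1
G(4): splits (0,1):0^1=1 (0,0):0^0=0 -> mex({0, 1}) = 2
G(5): splits (0,2):0^1=1 (0,1):0^1=1 (0,0):0^0=0 -> mex({0, 1}) = 2
G(6) = mex({1}) = 0
G(7) = mex({0, 1, 2}) = 3
G(8) = mex({0, 1, 2}) = 3
G(9) = mex({0, 2}) = 1
G(10) = mex({0, 2, 3}) = 1
G(11) = mex({0, 3}) = 1
G(12) = mex({1, 3}) = 0
G(13) = mex({0, 1, 2, 3}) = 4
G(14) = mex({0, 1, 2}) = 3
G(15) = mex({0, 1, 2}) = 3
G(16) = mex({0, 1, 2, 4}) = 3
G(17) = mex({0, 1, 3, 4}) = 2
G(18) = mex({0, 1, 3, 4}) = 2
G(19) = mex({0, 1, 3, 5}) = 2
G(20) = mex({0, 1, 2, 3, 5}) = 4
G(21) = mex({0, 1, 2, 3, 5}) = 4
G(22) = mex({1, 2, 6}) = 0
G(23) = mex({0, 1, 2, 3, 4, 6}) = 5
G(24) = mex({0, 1, 2, 3, 4}) = 5
G(25) = mex({0, 1, 3, 4, 7}) = 2
G(26) = mex({0, 1, 3, 4, 5, 7}) = 2
G(27) = mex({0, 1, 3, 5}) = 2
G(28) = mex({0, 1, 2, 5}) = 3
G(29) = mex({0, 1, 2, 4, 5, 6}) = 3
Therefore G(29) = 3.

3


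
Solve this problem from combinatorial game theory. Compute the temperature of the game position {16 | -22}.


The game is {16 | -22}, a switch {a | b} with numbers a > b.
Cooling {a | b} by t gives {a - t | b + t}, which stops being hot when a - t = b + t, i.e. at t = (a - b)/2. So the temperature of a switch is (a - b)/2.
Temperature = (Left option - Right option) / 2
= (16 - (-22)) / 2
= 38 / 2
= 19

19


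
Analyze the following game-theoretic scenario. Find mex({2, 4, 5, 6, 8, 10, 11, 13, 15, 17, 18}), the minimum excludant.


Set = {2, 4, 5, 6, 8, 10, 11, 13, 15, 17, 18}
0 is NOT in the set. This is the mex.
mex = 0

0


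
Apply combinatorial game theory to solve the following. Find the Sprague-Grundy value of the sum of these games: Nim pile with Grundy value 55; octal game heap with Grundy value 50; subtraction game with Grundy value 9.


By the Sprague-Grundy theorem, the Grundy value of a sum of games is the XOR of individual Grundy values.
Nim pile: Grundy value = 55. Running XOR: 0 XOR 55 = 55
octal game heap: Grundy value = 50. Running XOR: 55 XOR 50 = 5
subtraction game: Grundy value = 9. Running XOR: 5 XOR 9 = 12
The combined Grundy value is 12.

12


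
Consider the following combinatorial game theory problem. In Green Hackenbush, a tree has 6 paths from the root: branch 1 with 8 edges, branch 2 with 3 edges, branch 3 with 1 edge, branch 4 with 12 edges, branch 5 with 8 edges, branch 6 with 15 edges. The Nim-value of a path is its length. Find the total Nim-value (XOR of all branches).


The tree has 6 branches from the ground vertex.
In Green Hackenbush, the Nim-value of a simple path of length k is k.
Branch 1: length 8, Nim-value = 8
Branch 2: length 3, Nim-value = 3
Branch 3: length 1, Nim-value = 1
Branch 4: length 12, Nim-value = 12
Branch 5: length 8, Nim-value = 8
Branch 6: length 15, Nim-value = 15
Total Nim-value = XOR of all branch values:
0 XOR 8 = 8
8 XOR 3 = 11
11 XOR 1 = 10
10 XOR 12 = 6
6 XOR 8 = 14
14 XOR 15 = 1
Nim-value of the tree = 1

1


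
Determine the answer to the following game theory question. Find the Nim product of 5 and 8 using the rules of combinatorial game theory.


Nim multiplication is bilinear over XOR: (u XOR v) * w = (u*w) XOR (v*w).
So we split each operand into its bit components and XOR the pairwise Nim products.
5 = 1 + 4 (as XOR of powers of 2).
8 = 8 (as XOR of powers of 2).
Using the standard Nim-product table on single bits:
  2*2 = 3,   2*4 = 8,   2*8 = 12,
  4*4 = 6,   4*8 = 11,  8*8 = 13,
and  1*x = x (identity), k*l = l*k (commutative).
Pairwise Nim products:
  1 * 8 = 8
  4 * 8 = 11
XOR them: 8 XOR 11 = 3.
Result: 5 * 8 = 3 (in Nim).

3


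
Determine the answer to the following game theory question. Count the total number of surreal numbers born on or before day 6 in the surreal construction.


Day 0: {|} = 0 is born. Count = 1.
Day n: the number of surreal numbers born by day n is 2^(n+1) - 1.
By day 0: 2^1 - 1 = 1
By day 1: 2^2 - 1 = 3
By day 2: 2^3 - 1 = 7
By day 3: 2^4 - 1 = 15
By day 4: 2^5 - 1 = 31
By day 5: 2^6 - 1 = 63
By day 6: 2^7 - 1 = 127
By day 6: 127 surreal numbers.

127


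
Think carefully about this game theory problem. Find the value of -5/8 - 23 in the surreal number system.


x = -5/8, y = 23
Converting to common denominator: 8
x = -5/8, y = 184/8
x - y = -5/8 - 23 = -189/8

-189/8


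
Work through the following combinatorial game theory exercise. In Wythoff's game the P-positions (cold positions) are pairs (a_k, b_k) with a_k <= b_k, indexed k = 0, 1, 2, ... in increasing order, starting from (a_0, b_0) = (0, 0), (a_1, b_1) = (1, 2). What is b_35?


By Wythoff's theorem, a_k = floor(k * phi) and b_k = floor(k * phi^2) = a_k + k, where phi = (1 + sqrt(5))/2 is the golden ratio.
phi = (1 + sqrt(5))/2 = 1.618034
phi^2 = phi + 1 = 2.618034
k = 35
k * phi^2 = 35 * 2.618034 = 91.631190
b_35 = floor(k * phi^2) = 91 (check: a_35 + k = 56 + 35 = 91)

91


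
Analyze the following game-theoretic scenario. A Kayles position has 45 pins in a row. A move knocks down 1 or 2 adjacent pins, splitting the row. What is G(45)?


Kayles: a move removes 1 or 2 adjacent pins from a contiguous row.
Removing pins from a row of k leaves two independent rows (a, b) with a + b = k - 1 (one pin) or a + b = k - 2 (two pins); an end removal gives a = 0.
By Sprague-Grundy, G(k) = mex{ G(a) XOR G(b) } over all these splits. G(0) = 0.
G(1): splits (0,0):0^0=0 -> mex({0}) = 1
G(2): splits (0,1):0^1=1 (0,0):0^0=0 -> mex({0, 1}) = 2
G(3): splits (0,2):0^2=2 (1,1):1^1=0 (0,1):0^1=1 -> mex({0, 1, 2}) = 3
G(4): splits (0,3):0^3=3 (1,2):1^2=3 (0,2):0^2=2 (1,1):1^1=0 -> mex({0, 2, 3}) = 1
G(5): splits (0,4):0^1=1 (1,3):1^3=2 (2,2):2^2=0 (0,3):0^3=3 (1,2):1^2=3 -> mex({0, 1, 2, 3}) = 4
G(6) = mex({0, 1, 2, 4}) = 3
G(7) = mex({0, 1, 3, 4, 5}) = 2
G(8) = mex({0, 2, 3, 5, 6}) = 1
G(9) = mex({0, 1, 2, 3, 6, 7}) = 4
G(10) = mex({0, 1, 3, 4, 5, 7}) = 2
G(11) = mex({0, 1, 2, 3, 4, 5}) = 6
G(12) = mex({0, 1, 2, 3, 5, 6, 7}) = 4
G(13) = mex({0, 2, 3, 4, 6, 7}) = 1
G(14) = mex({0, 1, 4, 5, 6, 7}) = 2
G(15) = mex({0, 1, 2, 3, 4, 5, 6}) = 7
G(16) = mex({0, 2, 3, 5, 6, 7}) = 1
G(17) = mex({0, 1, 2, 3, 5, 6, 7}) = 4
G(18) = mex({0, 1, 2, 4, 5, 6}) = 3
G(19) = mex({0, 1, 3, 4, 5, 7}) = 2
G(20) = mex({0, 2, 3, 4, 5, 6, 7}) = 1
G(21) = mex({0, 1, 2, 3, 5, 6, 7}) = 4
G(22) = mex({0, 1, 2, 3, 4, 5, 7}) = 6
G(23) = mex({0, 1, 2, 3, 4, 5, 6}) = 7
G(24) = mex({0, 1, 2, 3, 5, 6, 7}) = 4
G(25) = mex({0, 2, 3, 4, 6, 7}) = 1
G(26) = mex({0, 1, 3, 4, 5, 6, 7}) = 2
G(27) = mex({0, 1, 2, 3, 4, 5, 6, 7}) = 8
G(28) = mex({0, 1, 2, 3, 4, 6, 7, 8}) = 5
G(29) = mex({0, 1, 2, 3, 5, 6, 7, 8, 9}) = 4
G(30) = mex({0, 1, 2, 3, 4, 5, 6, 9, 10}) = 7
G(31) = mex({0, 1, 3, 4, 5, 7, 10, 11}) = 2
G(32) = mex({0, 2, 3, 4, 5, 6, 7, 9, 11}) = 1
G(33) = mex({0, 1, 2, 3, 4, 5, 6, 7, 9, 12}) = 8
G(34) = mex({0, 1, 2, 3, 4, 5, 7, 8, 11, 12}) = 6
G(35) = mex({0, 1, 2, 3, 4, 5, 6, 8, 9, 10, 11}) = 7
G(36) = mex({0, 1, 2, 3, 5, 6, 7, 9, 10}) = 4
G(37) = mex({0, 2, 3, 4, 6, 7, 9, 10, 11, 12}) = 1
G(38) = mex({0, 1, 3, 4, 5, 6, 7, 9, 10, 11, 12}) = 2
G(39) = mex({0, 1, 2, 4, 5, 6, 7, 9, 10, 12, 14}) = 3
G(40) = mex({0, 2, 3, 4, 6, 7, 11, 12, 14}) = 1
G(41) = mex({0, 1, 2, 3, 5, 6, 7, 9, 10, 11, 12}) = 4
G(42) = mex({0, 1, 2, 3, 4, 5, 6, 9, 10}) = 7
G(43) = mex({0, 1, 3, 4, 5, 7, 9, 10, 12, 15}) = 2
G(44) = mex({0, 2, 3, 4, 5, 6, 7, 9, 10, 12, 15}) = 1
G(45) = mex({0, 1, 2, 3, 4, 5, 6, 7, 9, 10, 12, 14}) = 8
Therefore G(45) = 8.

8


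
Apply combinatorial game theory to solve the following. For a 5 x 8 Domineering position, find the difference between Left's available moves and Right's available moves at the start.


Board is 5 x 8 (rows x cols).
Left (vertical) placements: (rows-1) * cols = 4 * 8 = 32
Right (horizontal) placements: rows * (cols-1) = 5 * 7 = 35
Advantage = Left - Right = 32 - 35 = -3

-3


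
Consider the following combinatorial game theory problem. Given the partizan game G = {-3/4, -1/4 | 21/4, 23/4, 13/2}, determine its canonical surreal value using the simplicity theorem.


Left options: {-3/4, -1/4}, max = -1/4
Right options: {21/4, 23/4, 13/2}, min = 21/4
All options are numbers and max(Left) < min(Right), so by the simplicity theorem the value is the simplest (earliest-born) number strictly between -1/4 and 21/4.
Integers 0 through 5 all lie strictly between -1/4 and 21/4.
Among integers, the simplest (lowest birthday = smallest |n|; 0 is born on day 0, +-n on day n) is 0.
No non-integer in the interval can be simpler: if x is a non-integer in the interval, then floor(x) or ceil(x) also lies in the interval (the interval contains an integer), and both are proper prefixes of x's sign expansion, i.e. born earlier. So the game value is 0.
Game value = 0

0


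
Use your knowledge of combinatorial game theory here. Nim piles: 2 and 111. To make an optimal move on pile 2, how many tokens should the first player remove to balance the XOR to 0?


Piles: 2 and 111
Current XOR: 2 XOR 111 = 109 (non-zero, so this is an N-position).
To make the XOR zero, we need to find a move that balances the piles.
For pile 2 (size 111): target = 111 XOR 109 = 2
We reduce pile 2 from 111 to 2.
Tokens removed: 111 - 2 = 109
Verification: 2 XOR 2 = 0

109


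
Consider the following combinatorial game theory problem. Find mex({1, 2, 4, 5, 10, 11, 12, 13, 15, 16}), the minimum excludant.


Set = {1, 2, 4, 5, 10, 11, 12, 13, 15, 16}
0 is NOT in the set. This is the mex.
mex = 0

0


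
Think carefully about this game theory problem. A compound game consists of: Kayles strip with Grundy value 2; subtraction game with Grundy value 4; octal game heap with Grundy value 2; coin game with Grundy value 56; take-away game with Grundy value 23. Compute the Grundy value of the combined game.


By the Sprague-Grundy theorem, the Grundy value of a sum of games is the XOR of individual Grundy values.
Kayles strip: Grundy value = 2. Running XOR: 0 XOR 2 = 2
subtraction game: Grundy value = 4. Running XOR: 2 XOR 4 = 6
octal game heap: Grundy value = 2. Running XOR: 6 XOR 2 = 4
coin game: Grundy value = 56. Running XOR: 4 XOR 56 = 60
take-away game: Grundy value = 23. Running XOR: 60 XOR 23 = 43
The combined Grundy value is 43.

43


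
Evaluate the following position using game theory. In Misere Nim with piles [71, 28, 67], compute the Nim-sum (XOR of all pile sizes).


We need the XOR (exclusive or) of all pile sizes.
After XOR-ing pile 1 (size 71): 0 XOR 71 = 71
After XOR-ing pile 2 (size 28): 71 XOR 28 = 91
After XOR-ing pile 3 (size 67): 91 XOR 67 = 24
The Nim-value of this position is 24.

24


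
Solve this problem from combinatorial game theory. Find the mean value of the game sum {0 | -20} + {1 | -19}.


G1 = {0 | -20}, G2 = {1 | -19}
Each is a switch {a | b} with numbers a > b; its mean value is (a + b)/2, and mean value is additive over game sums: m(G1 + G2) = m(G1) + m(G2).
Mean of G1 = (0 + (-20))/2 = -20/2 = -10
Mean of G2 = (1 + (-19))/2 = -18/2 = -9
Mean of G1 + G2 = -10 + -9 = -19

-19


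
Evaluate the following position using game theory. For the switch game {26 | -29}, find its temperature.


The game is {26 | -29}, a switch {a | b} with numbers a > b.
Cooling {a | b} by t gives {a - t | b + t}, which stops being hot when a - t = b + t, i.e. at t = (a - b)/2. So the temperature of a switch is (a - b)/2.
Temperature = (Left option - Right option) / 2
= (26 - (-29)) / 2
= 55 / 2
= 55/2

55/2


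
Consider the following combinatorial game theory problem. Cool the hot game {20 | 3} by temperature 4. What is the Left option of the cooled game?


Original game: {20 | 3} (a switch {a | b} with a > b).
Cooling by t (for t below the temperature (a - b)/2 = 17/2) taxes each move by t: {a | b} cooled by t is {a - t | b + t}.
Cooling amount: t = 4
Cooled Left option: 20 - 4 = 16
Cooled Right option: 3 + 4 = 7
Cooled game: {16 | 7}
Left option = 16

16


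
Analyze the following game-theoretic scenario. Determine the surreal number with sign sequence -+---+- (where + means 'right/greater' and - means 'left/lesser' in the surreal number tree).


Sign expansion: -+---+-
Rule: track bounds (lo, hi), initially (-inf, +inf). On '+', the current value becomes lo and we move to the simplest number in (value, hi): value + 1 if hi = +inf, otherwise the midpoint (value + hi)/2. On '-', the current value becomes hi and we move to value - 1 if lo = -inf, otherwise the midpoint (lo + value)/2.
Start at 0.
Step 1: sign = -, move left. Bounds: (-inf, 0). Value = -1
Step 2: sign = +, move right. Bounds: (-1, 0). Value = -1/2
Step 3: sign = -, move left. Bounds: (-1, -1/2). Value = -3/4
Step 4: sign = -, move left. Bounds: (-1, -3/4). Value = -7/8
Step 5: sign = -, move left. Bounds: (-1, -7/8). Value = -15/16
Step 6: sign = +, move right. Bounds: (-15/16, -7/8). Value = -29/32
Step 7: sign = -, move left. Bounds: (-15/16, -29/32). Value = -59/64
The surreal number with sign expansion -+---+- is -59/64.

-59/64


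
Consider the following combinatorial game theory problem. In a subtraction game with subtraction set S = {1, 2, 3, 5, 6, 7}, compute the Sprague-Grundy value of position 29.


The subtraction set is S = {1, 2, 3, 5, 6, 7}.
G(k) = mex{ G(k - s) : s in S, s <= k }. We compute iteratively: G(0) = 0.
G(1) = mex({0}) = 1
G(2) = mex({0, 1}) = 2
G(3) = mex({0, 1, 2}) = 3
G(4) = mex({1, 2, 3}) = 0
G(5) = mex({0, 2, 3}) = 1
G(6) = mex({0, 1, 3}) = 2
G(7) = mex({0, 1, 2}) = 3
G(8) = mex({1, 2, 3}) = 0
G(9) = mex({0, 2, 3}) = 1
G(10) = mex({0, 1, 3}) = 2
Observe that G(4)..G(10) = 0, 1, 2, 3, 0, 1, 2 repeats G(0)..G(6) = 0, 1, 2, 3, 0, 1, 2.
For k >= max(S) = 7, G(k) is determined by the previous 7 values G(k-7)..G(k-1); a window of 7 consecutive values has recurred shifted by 4, so by induction G(k + 4) = G(k) for all k >= 0: the sequence is periodic from the start with period 4.
One period: G(0..3) = 0, 1, 2, 3.
29 mod 4 = 1, so G(29) = G(1) = 1.

1


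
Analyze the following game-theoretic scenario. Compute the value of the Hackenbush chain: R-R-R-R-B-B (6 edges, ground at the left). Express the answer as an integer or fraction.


Edges (from ground): R-R-R-R-B-B
By Berlekamp's sign-expansion rule, a Blue-Red Hackenbush stalk has the value of the surreal number whose sign sequence is the edge sequence with B -> + and R -> -.
Sign sequence: ----++
Trace the sign expansion in the surreal number tree, starting from 0:
Edge 1: R (sign -) -> bounds (-inf, 0), value = -1
Edge 2: R (sign -) -> bounds (-inf, -1), value = -2
Edge 3: R (sign -) -> bounds (-inf, -2), value = -3
Edge 4: R (sign -) -> bounds (-inf, -3), value = -4
Edge 5: B (sign +) -> bounds (-4, -3), value = -7/2
Edge 6: B (sign +) -> bounds (-7/2, -3), value = -13/4
Game value = -13/4

-13/4


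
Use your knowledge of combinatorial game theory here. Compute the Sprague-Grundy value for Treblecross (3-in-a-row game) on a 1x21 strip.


Treblecross: place X on empty cells; 3-in-a-row wins.
Playing within two cells of an existing X lets the opponent win at once, so sensible play treats the cells i-2..i+2 around each X as dead. The player left with no safe cell loses, so this is a normal-play take-away game on strips of safe cells.
Placing X at cell i (0-indexed) of a strip of k safe cells leaves independent strips of sizes max(0, i-2) and max(0, k-i-3). Hence G(k) = mex{ G(max(0,i-2)) XOR G(max(0,k-i-3)) : 0 <= i < k }, with G(0) = 0.
G(1): splits (0,0):0^0=0 -> mex({0}) = 1
G(2): splits (0,0):0^0=0 -> mex({0}) = 1
G(3): splits (0,0):0^0=0 -> mex({0}) = 1
G(4): splits (0,1):0^1=1 (0,0):0^0=0 -> mex({0, 1}) = 2
G(5): splits (0,2):0^1=1 (0,1):0^1=1 (0,0):0^0=0 -> mex({0, 1}) = 2
G(6) = mex({1}) = 0
G(7) = mex({0, 1, 2}) = 3
G(8) = mex({0, 1, 2}) = 3
G(9) = mex({0, 2}) = 1
G(10) = mex({0, 2, 3}) = 1
G(11) = mex({0, 3}) = 1
G(12) = mex({1, 3}) = 0
G(13) = mex({0, 1, 2, 3}) = 4
G(14) = mex({0, 1, 2}) = 3
G(15) = mex({0, 1, 2}) = 3
G(16) = mex({0, 1, 2, 4}) = 3
G(17) = mex({0, 1, 3, 4}) = 2
G(18) = mex({0, 1, 3, 4}) = 2
G(19) = mex({0, 1, 3, 5}) = 2
G(20) = mex({0, 1, 2, 3, 5}) = 4
G(21) = mex({0, 1, 2, 3, 5}) = 4
Therefore G(21) = 4.

4


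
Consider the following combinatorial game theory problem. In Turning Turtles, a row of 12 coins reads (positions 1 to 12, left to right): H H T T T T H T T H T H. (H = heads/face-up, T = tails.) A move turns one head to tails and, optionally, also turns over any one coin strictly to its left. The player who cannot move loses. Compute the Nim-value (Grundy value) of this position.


Coins: H H T T T T H T T H T H
Key fact: a single head at position k behaves exactly like a Nim heap of size k (turning it to T and optionally flipping a coin at j < k corresponds to moving the heap from k to j, or to 0), and heads combine as a disjunctive sum (two heads at the same place would cancel, matching j XOR j = 0). So the Nim-value is the XOR of the 1-indexed positions of the heads.
Face-up positions (1-indexed): [1, 2, 7, 10, 12]
XOR 0 with 1: 0 XOR 1 = 1
XOR 1 with 2: 1 XOR 2 = 3
XOR 3 with 7: 3 XOR 7 = 4
XOR 4 with 10: 4 XOR 10 = 14
XOR 14 with 12: 14 XOR 12 = 2
Nim-value = 2

2


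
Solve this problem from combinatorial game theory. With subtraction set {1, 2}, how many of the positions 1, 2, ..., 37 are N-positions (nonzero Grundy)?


Subtraction set S = {1, 2}, so G(n) = n mod 3.
G(n) = 0 when n is a multiple of 3.
Multiples of 3 in [1, 37]: 12
N-positions (nonzero Grundy) = 37 - 12 = 25

25


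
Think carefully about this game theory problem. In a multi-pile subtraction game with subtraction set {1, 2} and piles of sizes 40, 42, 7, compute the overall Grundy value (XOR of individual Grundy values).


Subtraction set: {1, 2}
For this subtraction set, G(n) = n mod 3 (period = max + 1 = 3).
Pile 1 (size 40): G(40) = 40 mod 3 = 1
Pile 2 (size 42): G(42) = 42 mod 3 = 0
Pile 3 (size 7): G(7) = 7 mod 3 = 1
Total Grundy value = XOR of all: 1 XOR 0 XOR 1 = 0

0


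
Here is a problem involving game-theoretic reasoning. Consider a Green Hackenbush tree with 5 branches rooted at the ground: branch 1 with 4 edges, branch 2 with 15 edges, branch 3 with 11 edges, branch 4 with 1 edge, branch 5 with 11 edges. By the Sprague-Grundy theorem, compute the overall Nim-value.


The tree has 5 branches from the ground vertex.
In Green Hackenbush, the Nim-value of a simple path of length k is k.
Branch 1: length 4, Nim-value = 4
Branch 2: length 15, Nim-value = 15
Branch 3: length 11, Nim-value = 11
Branch 4: length 1, Nim-value = 1
Branch 5: length 11, Nim-value = 11
Total Nim-value = XOR of all branch values:
0 XOR 4 = 4
4 XOR 15 = 11
11 XOR 11 = 0
0 XOR 1 = 1
1 XOR 11 = 10
Nim-value of the tree = 10

10


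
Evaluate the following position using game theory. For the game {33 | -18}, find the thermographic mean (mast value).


Game = {33 | -18}, a switch {a | b} with numbers a > b.
Its thermograph has left wall a - t and right wall b + t, which meet at t = (a - b)/2, where both equal (a + b)/2. So the mast (mean value) is at (a + b)/2.
Mean = (33 + (-18))/2 = 15/2 = 15/2

15/2


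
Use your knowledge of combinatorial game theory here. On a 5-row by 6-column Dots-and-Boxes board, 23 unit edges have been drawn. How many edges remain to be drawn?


Grid: 5 x 6 boxes, i.e. 6 rows and 7 columns of dots.
Horizontal edges: (rows + 1) * cols = 6 * 6 = 36
Vertical edges: rows * (cols + 1) = 5 * 7 = 35
Total edges: 36 + 35 = 71
Edges drawn: 23
Remaining: 71 - 23 = 48

48


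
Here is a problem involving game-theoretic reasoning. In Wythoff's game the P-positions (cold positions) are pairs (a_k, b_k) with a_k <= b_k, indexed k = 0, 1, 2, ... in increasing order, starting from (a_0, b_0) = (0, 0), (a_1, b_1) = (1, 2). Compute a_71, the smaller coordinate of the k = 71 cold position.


By Wythoff's theorem, a_k = floor(k * phi) and b_k = floor(k * phi^2) = a_k + k, where phi = (1 + sqrt(5))/2 is the golden ratio.
phi = (1 + sqrt(5))/2 = 1.618034
k = 71
k * phi = 71 * 1.618034 = 114.880413
a_71 = floor(k * phi) = 114

114


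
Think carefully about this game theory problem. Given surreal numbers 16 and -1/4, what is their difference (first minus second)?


x = 16, y = -1/4
Converting to common denominator: 4
x = 64/4, y = -1/4
x - y = 16 - -1/4 = 65/4

65/4


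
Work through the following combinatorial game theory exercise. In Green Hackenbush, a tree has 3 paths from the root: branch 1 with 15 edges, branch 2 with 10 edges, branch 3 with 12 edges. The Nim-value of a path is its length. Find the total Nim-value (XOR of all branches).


The tree has 3 branches from the ground vertex.
In Green Hackenbush, the Nim-value of a simple path of length k is k.
Branch 1: length 15, Nim-value = 15
Branch 2: length 10, Nim-value = 10
Branch 3: length 12, Nim-value = 12
Total Nim-value = XOR of all branch values:
0 XOR 15 = 15
15 XOR 10 = 5
5 XOR 12 = 9
Nim-value of the tree = 9

9


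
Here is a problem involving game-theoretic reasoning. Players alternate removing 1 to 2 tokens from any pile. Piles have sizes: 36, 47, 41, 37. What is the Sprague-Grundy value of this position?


Subtraction set: {1, 2}
For this subtraction set, G(n) = n mod 3 (period = max + 1 = 3).
Pile 1 (size 36): G(36) = 36 mod 3 = 0
Pile 2 (size 47): G(47) = 47 mod 3 = 2
Pile 3 (size 41): G(41) = 41 mod 3 = 2
Pile 4 (size 37): G(37) = 37 mod 3 = 1
Total Grundy value = XOR of all: 0 XOR 2 XOR 2 XOR 1 = 1

1


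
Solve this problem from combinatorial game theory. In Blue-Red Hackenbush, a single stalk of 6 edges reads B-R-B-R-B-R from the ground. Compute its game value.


Edges (from ground): B-R-B-R-B-R
By Berlekamp's sign-expansion rule, a Blue-Red Hackenbush stalk has the value of the surreal number whose sign sequence is the edge sequence with B -> + and R -> -.
Sign sequence: +-+-+-
Trace the sign expansion in the surreal number tree, starting from 0:
Edge 1: B (sign +) -> bounds (0, +inf), value = 1
Edge 2: R (sign -) -> bounds (0, 1), value = 1/2
Edge 3: B (sign +) -> bounds (1/2, 1), value = 3/4
Edge 4: R (sign -) -> bounds (1/2, 3/4), value = 5/8
Edge 5: B (sign +) -> bounds (5/8, 3/4), value = 11/16
Edge 6: R (sign -) -> bounds (5/8, 11/16), value = 21/32
Game value = 21/32

21/32


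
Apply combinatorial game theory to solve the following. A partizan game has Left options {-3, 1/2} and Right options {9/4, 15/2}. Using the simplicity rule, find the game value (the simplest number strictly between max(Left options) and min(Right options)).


Left options: {-3, 1/2}, max = 1/2
Right options: {9/4, 15/2}, min = 9/4
All options are numbers and max(Left) < min(Right), so by the simplicity theorem the value is the simplest (earliest-born) number strictly between 1/2 and 9/4.
Integers 1 through 2 all lie strictly between 1/2 and 9/4.
Among integers, the simplest (lowest birthday = smallest |n|; 0 is born on day 0, +-n on day n) is 1.
No non-integer in the interval can be simpler: if x is a non-integer in the interval, then floor(x) or ceil(x) also lies in the interval (the interval contains an integer), and both are proper prefixes of x's sign expansion, i.e. born earlier. So the game value is 1.
Game value = 1

1


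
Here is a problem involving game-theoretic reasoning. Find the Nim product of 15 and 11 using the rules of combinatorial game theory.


Nim multiplication is bilinear over XOR: (u XOR v) * w = (u*w) XOR (v*w).
So we split each operand into its bit components and XOR the pairwise Nim products.
15 = 1 + 2 + 4 + 8 (as XOR of powers of 2).
11 = 1 + 2 + 8 (as XOR of powers of 2).
Using the standard Nim-product table on single bits:
  2*2 = 3,   2*4 = 8,   2*8 = 12,
  4*4 = 6,   4*8 = 11,  8*8 = 13,
and  1*x = x (identity), k*l = l*k (commutative).
Pairwise Nim products:
  1 * 1 = 1
  1 * 2 = 2
  1 * 8 = 8
  2 * 1 = 2
  2 * 2 = 3
  2 * 8 = 12
  4 * 1 = 4
  4 * 2 = 8
  4 * 8 = 11
  8 * 1 = 8
  8 * 2 = 12
  8 * 8 = 13
XOR them: 1 XOR 2 XOR 8 XOR 2 XOR 3 XOR 12 XOR 4 XOR 8 XOR 11 XOR 8 XOR 12 XOR 13 = 8.
Result: 15 * 11 = 8 (in Nim).

8


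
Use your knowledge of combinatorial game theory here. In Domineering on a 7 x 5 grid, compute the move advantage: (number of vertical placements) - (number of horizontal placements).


Board is 7 x 5 (rows x cols).
Left (vertical) placements: (rows-1) * cols = 6 * 5 = 30
Right (horizontal) placements: rows * (cols-1) = 7 * 4 = 28
Advantage = Left - Right = 30 - 28 = 2

2


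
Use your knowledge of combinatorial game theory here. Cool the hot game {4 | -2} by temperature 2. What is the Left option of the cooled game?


Original game: {4 | -2} (a switch {a | b} with a > b).
Cooling by t (for t below the temperature (a - b)/2 = 3) taxes each move by t: {a | b} cooled by t is {a - t | b + t}.
Cooling amount: t = 2
Cooled Left option: 4 - 2 = 2
Cooled Right option: -2 + 2 = 0
Cooled game: {2 | 0}
Left option = 2

2


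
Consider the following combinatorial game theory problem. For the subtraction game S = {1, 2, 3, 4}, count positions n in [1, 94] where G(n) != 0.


Subtraction set S = {1, 2, 3, 4}, so G(n) = n mod 5.
G(n) = 0 when n is a multiple of 5.
Multiples of 5 in [1, 94]: 18
N-positions (nonzero Grundy) = 94 - 18 = 76

76


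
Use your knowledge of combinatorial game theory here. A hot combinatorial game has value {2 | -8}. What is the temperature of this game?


The game is {2 | -8}, a switch {a | b} with numbers a > b.
Cooling {a | b} by t gives {a - t | b + t}, which stops being hot when a - t = b + t, i.e. at t = (a - b)/2. So the temperature of a switch is (a - b)/2.
Temperature = (Left option - Right option) / 2
= (2 - (-8)) / 2
= 10 / 2
= 5

5


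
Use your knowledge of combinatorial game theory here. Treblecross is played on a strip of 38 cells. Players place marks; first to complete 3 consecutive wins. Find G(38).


Treblecross: place X on empty cells; 3-in-a-row wins.
Playing within two cells of an existing X lets the opponent win at once, so sensible play treats the cells i-2..i+2 around each X as dead. The player left with no safe cell loses, so this is a normal-play take-away game on strips of safe cells.
Placing X at cell i (0-indexed) of a strip of k safe cells leaves independent strips of sizes max(0, i-2) and max(0, k-i-3). Hence G(k) = mex{ G(max(0,i-2)) XOR G(max(0,k-i-3)) : 0 <= i < k }, with G(0) = 0.
G(1): splits (0,0):0^0=0 -> mex({0}) = 1
G(2): splits (0,0):0^0=0 -> mex({0}) = 1
G(3): splits (0,0):0^0=0 -> mex({0}) = 1
G(4): splits (0,1):0^1=1 (0,0):0^0=0 -> mex({0, 1}) = 2
G(5): splits (0,2):0^1=1 (0,1):0^1=1 (0,0):0^0=0 -> mex({0, 1}) = 2
G(6) = mex({1}) = 0
G(7) = mex({0, 1, 2}) = 3
G(8) = mex({0, 1, 2}) = 3
G(9) = mex({0, 2}) = 1
G(10) = mex({0, 2, 3}) = 1
G(11) = mex({0, 3}) = 1
G(12) = mex({1, 3}) = 0
G(13) = mex({0, 1, 2, 3}) = 4
G(14) = mex({0, 1, 2}) = 3
G(15) = mex({0, 1, 2}) = 3
G(16) = mex({0, 1, 2, 4}) = 3
G(17) = mex({0, 1, 3, 4}) = 2
G(18) = mex({0, 1, 3, 4}) = 2
G(19) = mex({0, 1, 3, 5}) = 2
G(20) = mex({0, 1, 2, 3, 5}) = 4
G(21) = mex({0, 1, 2, 3, 5}) = 4
G(22) = mex({1, 2, 6}) = 0
G(23) = mex({0, 1, 2, 3, 4, 6}) = 5
G(24) = mex({0, 1, 2, 3, 4}) = 5
G(25) = mex({0, 1, 3, 4, 7}) = 2
G(26) = mex({0, 1, 3, 4, 5, 7}) = 2
G(27) = mex({0, 1, 3, 5}) = 2
G(28) = mex({0, 1, 2, 5}) = 3
G(29) = mex({0, 1, 2, 4, 5, 6}) = 3
G(30) = mex({1, 2, 4, 6}) = 0
G(31) = mex({0, 1, 2, 3, 4, 6}) = 5
G(32) = mex({1, 2, 3, 4, 7}) = 0
G(33) = mex({0, 3, 7}) = 1
G(34) = mex({0, 2, 3, 5, 7}) = 1
G(35) = mex({0, 2, 3, 5, 6}) = 1
G(36) = mex({0, 1, 2, 5, 6}) = 3
G(37) = mex({0, 1, 2, 4, 5, 6}) = 3
G(38) = mex({0, 1, 2, 4}) = 3
Therefore G(38) = 3.

3


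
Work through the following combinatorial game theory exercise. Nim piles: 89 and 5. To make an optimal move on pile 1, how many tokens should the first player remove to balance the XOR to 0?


Piles: 89 and 5
Current XOR: 89 XOR 5 = 92 (non-zero, so this is an N-position).
To make the XOR zero, we need to find a move that balances the piles.
For pile 1 (size 89): target = 89 XOR 92 = 5
We reduce pile 1 from 89 to 5.
Tokens removed: 89 - 5 = 84
Verification: 5 XOR 5 = 0

84


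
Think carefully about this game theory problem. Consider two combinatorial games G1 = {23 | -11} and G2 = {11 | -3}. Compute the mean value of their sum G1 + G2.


G1 = {23 | -11}, G2 = {11 | -3}
Each is a switch {a | b} with numbers a > b; its mean value is (a + b)/2, and mean value is additive over game sums: m(G1 + G2) = m(G1) + m(G2).
Mean of G1 = (23 + (-11))/2 = 12/2 = 6
Mean of G2 = (11 + (-3))/2 = 8/2 = 4
Mean of G1 + G2 = 6 + 4 = 10

10


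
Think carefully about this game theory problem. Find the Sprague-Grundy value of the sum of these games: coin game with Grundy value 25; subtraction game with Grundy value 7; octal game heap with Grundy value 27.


By the Sprague-Grundy theorem, the Grundy value of a sum of games is the XOR of individual Grundy values.
coin game: Grundy value = 25. Running XOR: 0 XOR 25 = 25
subtraction game: Grundy value = 7. Running XOR: 25 XOR 7 = 30
octal game heap: Grundy value = 27. Running XOR: 30 XOR 27 = 5
The combined Grundy value is 5.

5


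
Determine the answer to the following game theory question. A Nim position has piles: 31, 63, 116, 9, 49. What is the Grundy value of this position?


We need the XOR (exclusive or) of all pile sizes.
After XOR-ing pile 1 (size 31): 0 XOR 31 = 31
After XOR-ing pile 2 (size 63): 31 XOR 63 = 32
After XOR-ing pile 3 (size 116): 32 XOR 116 = 84
After XOR-ing pile 4 (size 9): 84 XOR 9 = 93
After XOR-ing pile 5 (size 49): 93 XOR 49 = 108
The Nim-value of this position is 108.

108


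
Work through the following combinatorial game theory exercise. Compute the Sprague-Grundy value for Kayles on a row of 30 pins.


Kayles: a move removes 1 or 2 adjacent pins from a contiguous row.
Removing pins from a row of k leaves two independent rows (a, b) with a + b = k - 1 (one pin) or a + b = k - 2 (two pins); an end removal gives a = 0.
By Sprague-Grundy, G(k) = mex{ G(a) XOR G(b) } over all these splits. G(0) = 0.
G(1): splits (0,0):0^0=0 -> mex({0}) = 1
G(2): splits (0,1):0^1=1 (0,0):0^0=0 -> mex({0, 1}) = 2
G(3): splits (0,2):0^2=2 (1,1):1^1=0 (0,1):0^1=1 -> mex({0, 1, 2}) = 3
G(4): splits (0,3):0^3=3 (1,2):1^2=3 (0,2):0^2=2 (1,1):1^1=0 -> mex({0, 2, 3}) = 1
G(5): splits (0,4):0^1=1 (1,3):1^3=2 (2,2):2^2=0 (0,3):0^3=3 (1,2):1^2=3 -> mex({0, 1, 2, 3}) = 4
G(6) = mex({0, 1, 2, 4}) = 3
G(7) = mex({0, 1, 3, 4, 5}) = 2
G(8) = mex({0, 2, 3, 5, 6}) = 1
G(9) = mex({0, 1, 2, 3, 6, 7}) = 4
G(10) = mex({0, 1, 3, 4, 5, 7}) = 2
G(11) = mex({0, 1, 2, 3, 4, 5}) = 6
G(12) = mex({0, 1, 2, 3, 5, 6, 7}) = 4
G(13) = mex({0, 2, 3, 4, 6, 7}) = 1
G(14) = mex({0, 1, 4, 5, 6, 7}) = 2
G(15) = mex({0, 1, 2, 3, 4, 5, 6}) = 7
G(16) = mex({0, 2, 3, 5, 6, 7}) = 1
G(17) = mex({0, 1, 2, 3, 5, 6, 7}) = 4
G(18) = mex({0, 1, 2, 4, 5, 6}) = 3
G(19) = mex({0, 1, 3, 4, 5, 7}) = 2
G(20) = mex({0, 2, 3, 4, 5, 6, 7}) = 1
G(21) = mex({0, 1, 2, 3, 5, 6, 7}) = 4
G(22) = mex({0, 1, 2, 3, 4, 5, 7}) = 6
G(23) = mex({0, 1, 2, 3, 4, 5, 6}) = 7
G(24) = mex({0, 1, 2, 3, 5, 6, 7}) = 4
G(25) = mex({0, 2, 3, 4, 6, 7}) = 1
G(26) = mex({0, 1, 3, 4, 5, 6, 7}) = 2
G(27) = mex({0, 1, 2, 3, 4, 5, 6, 7}) = 8
G(28) = mex({0, 1, 2, 3, 4, 6, 7, 8}) = 5
G(29) = mex({0, 1, 2, 3, 5, 6, 7, 8, 9}) = 4
G(30) = mex({0, 1, 2, 3, 4, 5, 6, 9, 10}) = 7
Therefore G(30) = 7.

7


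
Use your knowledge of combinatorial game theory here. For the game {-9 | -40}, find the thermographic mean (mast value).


Game = {-9 | -40}, a switch {a | b} with numbers a > b.
Its thermograph has left wall a - t and right wall b + t, which meet at t = (a - b)/2, where both equal (a + b)/2. So the mast (mean value) is at (a + b)/2.
Mean = (-9 + (-40))/2 = -49/2 = -49/2

-49/2


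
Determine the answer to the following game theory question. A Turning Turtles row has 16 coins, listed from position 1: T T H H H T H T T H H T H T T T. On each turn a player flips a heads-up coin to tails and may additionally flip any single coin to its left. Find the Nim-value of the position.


Coins: T T H H H T H T T H H T H T T T
Key fact: a single head at position k behaves exactly like a Nim heap of size k (turning it to T and optionally flipping a coin at j < k corresponds to moving the heap from k to j, or to 0), and heads combine as a disjunctive sum (two heads at the same place would cancel, matching j XOR j = 0). So the Nim-value is the XOR of the 1-indexed positions of the heads.
Face-up positions (1-indexed): [3, 4, 5, 7, 10, 11, 13]
XOR 0 with 3: 0 XOR 3 = 3
XOR 3 with 4: 3 XOR 4 = 7
XOR 7 with 5: 7 XOR 5 = 2
XOR 2 with 7: 2 XOR 7 = 5
XOR 5 with 10: 5 XOR 10 = 15
XOR 15 with 11: 15 XOR 11 = 4
XOR 4 with 13: 4 XOR 13 = 9
Nim-value = 9

9


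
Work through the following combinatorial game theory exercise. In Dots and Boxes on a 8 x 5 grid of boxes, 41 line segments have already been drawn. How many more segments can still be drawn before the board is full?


Grid: 8 x 5 boxes, i.e. 9 rows and 6 columns of dots.
Horizontal edges: (rows + 1) * cols = 9 * 5 = 45
Vertical edges: rows * (cols + 1) = 8 * 6 = 48
Total edges: 45 + 48 = 93
Edges drawn: 41
Remaining: 93 - 41 = 52

52


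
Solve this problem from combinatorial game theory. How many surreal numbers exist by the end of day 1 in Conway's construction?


Day 0: {|} = 0 is born. Count = 1.
Day n: the number of surreal numbers born by day n is 2^(n+1) - 1.
By day 0: 2^1 - 1 = 1
By day 1: 2^2 - 1 = 3
By day 1: 3 surreal numbers.

3


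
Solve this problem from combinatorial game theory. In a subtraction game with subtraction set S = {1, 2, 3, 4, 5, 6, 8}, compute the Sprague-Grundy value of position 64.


The subtraction set is S = {1, 2, 3, 4, 5, 6, 8}.
G(k) = mex{ G(k - s) : s in S, s <= k }. We compute iteratively: G(0) = 0.
G(1) = mex({0}) = 1
G(2) = mex({0, 1}) = 2
G(3) = mex({0, 1, 2}) = 3
G(4) = mex({0, 1, 2, 3}) = 4
G(5) = mex({0, 1, 2, 3, 4}) = 5
G(6) = mex({0, 1, 2, 3, 4, 5}) = 6
G(7) = mex({1, 2, 3, 4, 5, 6}) = 0
G(8) = mex({0, 2, 3, 4, 5, 6}) = 1
G(9) = mex({0, 1, 3, 4, 5, 6}) = 2
G(10) = mex({0, 1, 2, 4, 5, 6}) = 3
G(11) = mex({0, 1, 2, 3, 5, 6}) = 4
G(12) = mex({0, 1, 2, 3, 4, 6}) = 5
G(13) = mex({0, 1, 2, 3, 4, 5}) = 6
G(14) = mex({1, 2, 3, 4, 5, 6}) = 0
Observe that G(7)..G(14) = 0, 1, 2, 3, 4, 5, 6, 0 repeats G(0)..G(7) = 0, 1, 2, 3, 4, 5, 6, 0.
For k >= max(S) = 8, G(k) is determined by the previous 8 values G(k-8)..G(k-1); a window of 8 consecutive values has recurred shifted by 7, so by induction G(k + 7) = G(k) for all k >= 0: the sequence is periodic from the start with period 7.
One period: G(0..6) = 0, 1, 2, 3, 4, 5, 6.
64 mod 7 = 1, so G(64) = G(1) = 1.

1


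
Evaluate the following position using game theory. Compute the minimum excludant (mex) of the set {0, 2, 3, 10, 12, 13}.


Set = {0, 2, 3, 10, 12, 13}
0 is in the set.
1 is NOT in the set. This is the mex.
mex = 1

1


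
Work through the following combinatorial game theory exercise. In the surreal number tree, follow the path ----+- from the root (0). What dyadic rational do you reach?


Sign expansion: ----+-
Rule: track bounds (lo, hi), initially (-inf, +inf). On '+', the current value becomes lo and we move to the simplest number in (value, hi): value + 1 if hi = +inf, otherwise the midpoint (value + hi)/2. On '-', the current value becomes hi and we move to value - 1 if lo = -inf, otherwise the midpoint (lo + value)/2.
Start at 0.
Step 1: sign = -, move left. Bounds: (-inf, 0). Value = -1
Step 2: sign = -, move left. Bounds: (-inf, -1). Value = -2
Step 3: sign = -, move left. Bounds: (-inf, -2). Value = -3
Step 4: sign = -, move left. Bounds: (-inf, -3). Value = -4
Step 5: sign = +, move right. Bounds: (-4, -3). Value = -7/2
Step 6: sign = -, move left. Bounds: (-4, -7/2). Value = -15/4
The surreal number with sign expansion ----+- is -15/4.

-15/4
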